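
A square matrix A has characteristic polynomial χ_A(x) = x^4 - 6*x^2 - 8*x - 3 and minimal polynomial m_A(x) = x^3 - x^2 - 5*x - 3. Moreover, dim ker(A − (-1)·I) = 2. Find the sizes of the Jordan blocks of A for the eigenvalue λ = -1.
Block sizes for λ = -1: [2, 1]

Step 1 — from the characteristic polynomial, algebraic multiplicity of λ = -1 is 3. From dim ker(A − (-1)·I) = 2, there are exactly 2 Jordan blocks for λ = -1.
Step 2 — from the minimal polynomial, the factor (x + 1)^2 tells us the largest block for λ = -1 has size 2.
Step 3 — with total size 3, 2 blocks, and largest block 2, the block sizes (in nonincreasing order) are [2, 1].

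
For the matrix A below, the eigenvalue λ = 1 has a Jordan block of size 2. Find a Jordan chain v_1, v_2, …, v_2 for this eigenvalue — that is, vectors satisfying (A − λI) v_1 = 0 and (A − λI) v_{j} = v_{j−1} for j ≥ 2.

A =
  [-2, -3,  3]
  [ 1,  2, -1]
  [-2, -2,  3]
A Jordan chain for λ = 1 of length 2:
v_1 = (-3, 1, -2)ᵀ
v_2 = (1, 0, 0)ᵀ

Let N = A − (1)·I. We want v_2 with N^2 v_2 = 0 but N^1 v_2 ≠ 0; then v_{j-1} := N · v_j for j = 2, …, 2.

Pick v_2 = (1, 0, 0)ᵀ.
Then v_1 = N · v_2 = (-3, 1, -2)ᵀ.

Sanity check: (A − (1)·I) v_1 = (0, 0, 0)ᵀ = 0. ✓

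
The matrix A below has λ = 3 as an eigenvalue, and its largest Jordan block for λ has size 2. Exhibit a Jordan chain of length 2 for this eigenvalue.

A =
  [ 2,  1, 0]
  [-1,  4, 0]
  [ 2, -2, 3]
A Jordan chain for λ = 3 of length 2:
v_1 = (-1, -1, 2)ᵀ
v_2 = (1, 0, 0)ᵀ

Let N = A − (3)·I. We want v_2 with N^2 v_2 = 0 but N^1 v_2 ≠ 0; then v_{j-1} := N · v_j for j = 2, …, 2.

Pick v_2 = (1, 0, 0)ᵀ.
Then v_1 = N · v_2 = (-1, -1, 2)ᵀ.

Sanity check: (A − (3)·I) v_1 = (0, 0, 0)ᵀ = 0. ✓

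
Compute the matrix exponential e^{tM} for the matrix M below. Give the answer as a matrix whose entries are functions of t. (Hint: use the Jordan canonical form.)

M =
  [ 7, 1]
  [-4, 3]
e^{tM} =
  [2*t*exp(5*t) + exp(5*t), t*exp(5*t)]
  [-4*t*exp(5*t), -2*t*exp(5*t) + exp(5*t)]

Strategy: write M = P · J · P⁻¹ where J is a Jordan canonical form, so e^{tM} = P · e^{tJ} · P⁻¹, and e^{tJ} can be computed block-by-block.

M has Jordan form
J =
  [5, 1]
  [0, 5]
(up to reordering of blocks).

Per-block formulas:
  For a 2×2 Jordan block J_2(5): exp(t · J_2(5)) = e^(5t)·(I + t·N), where N is the 2×2 nilpotent shift.

After assembling e^{tJ} and conjugating by P, we get:

e^{tM} =
  [2*t*exp(5*t) + exp(5*t), t*exp(5*t)]
  [-4*t*exp(5*t), -2*t*exp(5*t) + exp(5*t)]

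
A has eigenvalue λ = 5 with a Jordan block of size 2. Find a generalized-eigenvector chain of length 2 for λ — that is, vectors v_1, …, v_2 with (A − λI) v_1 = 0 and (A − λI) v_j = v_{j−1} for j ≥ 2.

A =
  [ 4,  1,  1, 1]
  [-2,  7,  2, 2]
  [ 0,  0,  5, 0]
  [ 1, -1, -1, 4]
A Jordan chain for λ = 5 of length 2:
v_1 = (-1, -2, 0, 1)ᵀ
v_2 = (1, 0, 0, 0)ᵀ

Let N = A − (5)·I. We want v_2 with N^2 v_2 = 0 but N^1 v_2 ≠ 0; then v_{j-1} := N · v_j for j = 2, …, 2.

Pick v_2 = (1, 0, 0, 0)ᵀ.
Then v_1 = N · v_2 = (-1, -2, 0, 1)ᵀ.

Sanity check: (A − (5)·I) v_1 = (0, 0, 0, 0)ᵀ = 0. ✓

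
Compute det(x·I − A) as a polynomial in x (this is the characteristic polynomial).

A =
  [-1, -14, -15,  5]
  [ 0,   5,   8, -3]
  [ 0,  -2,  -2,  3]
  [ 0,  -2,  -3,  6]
x^4 - 8*x^3 + 18*x^2 - 27

Expanding det(x·I − A) (e.g. by cofactor expansion or by noting that A is similar to its Jordan form J, which has the same characteristic polynomial as A) gives
  χ_A(x) = x^4 - 8*x^3 + 18*x^2 - 27
which factors as (x - 3)^3*(x + 1). The eigenvalues (with algebraic multiplicities) are λ = -1 with multiplicity 1, λ = 3 with multiplicity 3.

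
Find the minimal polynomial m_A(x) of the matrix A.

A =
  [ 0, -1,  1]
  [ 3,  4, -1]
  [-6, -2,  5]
x^2 - 6*x + 9

The characteristic polynomial is χ_A(x) = (x - 3)^3, so the eigenvalues are known. The minimal polynomial is
  m_A(x) = Π_λ (x − λ)^{k_λ}
where k_λ is the size of the *largest* Jordan block for λ (equivalently, the smallest k with (A − λI)^k v = 0 for every generalised eigenvector v of λ).

  λ = 3: largest Jordan block has size 2, contributing (x − 3)^2

So m_A(x) = (x - 3)^2 = x^2 - 6*x + 9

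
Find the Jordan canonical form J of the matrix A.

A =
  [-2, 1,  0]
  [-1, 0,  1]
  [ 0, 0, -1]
J_3(-1)

The characteristic polynomial is
  det(x·I − A) = x^3 + 3*x^2 + 3*x + 1 = (x + 1)^3

Eigenvalues and multiplicities (the geometric multiplicity of λ is n − rank(A − λI), which equals the number of Jordan blocks for λ):
  λ = -1: algebraic multiplicity = 3, geometric multiplicity = 1

Determining the block sizes for each eigenvalue:
  λ = -1: one block (gm = 1), so the single block has size am = 3 → block sizes [3]

Assembling the blocks gives a Jordan form
J =
  [-1,  1,  0]
  [ 0, -1,  1]
  [ 0,  0, -1]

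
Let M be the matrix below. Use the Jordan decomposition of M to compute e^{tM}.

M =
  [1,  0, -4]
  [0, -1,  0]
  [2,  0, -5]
e^{tM} =
  [2*exp(-t) - exp(-3*t), 0, -2*exp(-t) + 2*exp(-3*t)]
  [0, exp(-t), 0]
  [exp(-t) - exp(-3*t), 0, -exp(-t) + 2*exp(-3*t)]

Strategy: write M = P · J · P⁻¹ where J is a Jordan canonical form, so e^{tM} = P · e^{tJ} · P⁻¹, and e^{tJ} can be computed block-by-block.

M has Jordan form
J =
  [-3,  0,  0]
  [ 0, -1,  0]
  [ 0,  0, -1]
(up to reordering of blocks).

Per-block formulas:
  For a 1×1 block at λ = -1: exp(t · [-1]) = [e^(-1t)].
  For a 1×1 block at λ = -3: exp(t · [-3]) = [e^(-3t)].

After assembling e^{tJ} and conjugating by P, we get:

e^{tM} =
  [2*exp(-t) - exp(-3*t), 0, -2*exp(-t) + 2*exp(-3*t)]
  [0, exp(-t), 0]
  [exp(-t) - exp(-3*t), 0, -exp(-t) + 2*exp(-3*t)]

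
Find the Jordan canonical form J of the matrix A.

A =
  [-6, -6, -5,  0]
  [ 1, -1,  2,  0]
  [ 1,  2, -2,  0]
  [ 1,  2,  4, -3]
J_3(-3) ⊕ J_1(-3)

The characteristic polynomial is
  det(x·I − A) = x^4 + 12*x^3 + 54*x^2 + 108*x + 81 = (x + 3)^4

Eigenvalues and multiplicities (the geometric multiplicity of λ is n − rank(A − λI), which equals the number of Jordan blocks for λ):
  λ = -3: algebraic multiplicity = 4, geometric multiplicity = 2

Determining the block sizes for each eigenvalue:
  λ = -3: with am = 4 and gm = 2, the partition is not yet determined (e.g. several partitions of 4 into 2 parts exist). Let N = A − (-3)·I. Computing rank(N^1) = 2, rank(N^2) = 1, rank(N^3) = 0; the number of blocks of size ≥ j is rank(N^{j−1}) − rank(N^j), giving [2, 1, 1]. So we have 1 block(s) of size 3, 1 block(s) of size 1 → block sizes [3, 1]

Assembling the blocks gives a Jordan form
J =
  [-3,  1,  0,  0]
  [ 0, -3,  1,  0]
  [ 0,  0, -3,  0]
  [ 0,  0,  0, -3]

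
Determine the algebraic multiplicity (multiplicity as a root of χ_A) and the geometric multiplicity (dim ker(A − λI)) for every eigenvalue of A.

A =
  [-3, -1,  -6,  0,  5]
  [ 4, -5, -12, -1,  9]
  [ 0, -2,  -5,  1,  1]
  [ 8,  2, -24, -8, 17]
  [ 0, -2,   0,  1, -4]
λ = -5: alg = 5, geom = 3

Step 1 — factor the characteristic polynomial to read off the algebraic multiplicities:
  χ_A(x) = (x + 5)^5

Step 2 — compute geometric multiplicities via the rank-nullity identity g(λ) = n − rank(A − λI):
  rank(A − (-5)·I) = 2, so dim ker(A − (-5)·I) = n − 2 = 3

Summary:
  λ = -5: algebraic multiplicity = 5, geometric multiplicity = 3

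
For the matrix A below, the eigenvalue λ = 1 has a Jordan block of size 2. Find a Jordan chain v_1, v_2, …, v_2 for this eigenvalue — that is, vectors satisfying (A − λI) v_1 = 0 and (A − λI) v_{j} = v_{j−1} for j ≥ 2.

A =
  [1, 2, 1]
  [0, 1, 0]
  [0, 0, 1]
A Jordan chain for λ = 1 of length 2:
v_1 = (2, 0, 0)ᵀ
v_2 = (0, 1, 0)ᵀ

Let N = A − (1)·I. We want v_2 with N^2 v_2 = 0 but N^1 v_2 ≠ 0; then v_{j-1} := N · v_j for j = 2, …, 2.

Pick v_2 = (0, 1, 0)ᵀ.
Then v_1 = N · v_2 = (2, 0, 0)ᵀ.

Sanity check: (A − (1)·I) v_1 = (0, 0, 0)ᵀ = 0. ✓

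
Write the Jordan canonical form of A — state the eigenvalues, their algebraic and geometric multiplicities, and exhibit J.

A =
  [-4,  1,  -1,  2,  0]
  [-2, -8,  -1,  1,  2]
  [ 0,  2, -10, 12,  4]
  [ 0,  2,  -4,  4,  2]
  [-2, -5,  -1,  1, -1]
J_3(-4) ⊕ J_1(-4) ⊕ J_1(-3)

The characteristic polynomial is
  det(x·I − A) = x^5 + 19*x^4 + 144*x^3 + 544*x^2 + 1024*x + 768 = (x + 3)*(x + 4)^4

Eigenvalues and multiplicities (the geometric multiplicity of λ is n − rank(A − λI), which equals the number of Jordan blocks for λ):
  λ = -4: algebraic multiplicity = 4, geometric multiplicity = 2
  λ = -3: algebraic multiplicity = 1, geometric multiplicity = 1

Determining the block sizes for each eigenvalue:
  λ = -4: with am = 4 and gm = 2, the partition is not yet determined (e.g. several partitions of 4 into 2 parts exist). Let N = A − (-4)·I. Computing rank(N^1) = 3, rank(N^2) = 2, rank(N^3) = 1; the number of blocks of size ≥ j is rank(N^{j−1}) − rank(N^j), giving [2, 1, 1]. So we have 1 block(s) of size 3, 1 block(s) of size 1 → block sizes [3, 1]
  λ = -3: one block (gm = 1), so the single block has size am = 1 → block sizes [1]

Assembling the blocks gives a Jordan form
J =
  [-4,  1,  0,  0,  0]
  [ 0, -4,  1,  0,  0]
  [ 0,  0, -4,  0,  0]
  [ 0,  0,  0, -4,  0]
  [ 0,  0,  0,  0, -3]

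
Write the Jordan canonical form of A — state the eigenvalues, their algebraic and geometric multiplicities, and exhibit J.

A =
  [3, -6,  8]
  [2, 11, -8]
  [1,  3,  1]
J_2(5) ⊕ J_1(5)

The characteristic polynomial is
  det(x·I − A) = x^3 - 15*x^2 + 75*x - 125 = (x - 5)^3

Eigenvalues and multiplicities (the geometric multiplicity of λ is n − rank(A − λI), which equals the number of Jordan blocks for λ):
  λ = 5: algebraic multiplicity = 3, geometric multiplicity = 2

Determining the block sizes for each eigenvalue:
  λ = 5: 2 blocks summing to 3 forces exactly one block of size 2 and the rest size 1 → block sizes [2, 1]

Assembling the blocks gives a Jordan form
J =
  [5, 1, 0]
  [0, 5, 0]
  [0, 0, 5]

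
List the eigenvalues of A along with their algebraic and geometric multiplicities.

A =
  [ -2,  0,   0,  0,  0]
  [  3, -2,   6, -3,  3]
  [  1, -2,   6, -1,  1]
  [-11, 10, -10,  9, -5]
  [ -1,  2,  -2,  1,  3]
λ = -2: alg = 1, geom = 1; λ = 4: alg = 4, geom = 3

Step 1 — factor the characteristic polynomial to read off the algebraic multiplicities:
  χ_A(x) = (x - 4)^4*(x + 2)

Step 2 — compute geometric multiplicities via the rank-nullity identity g(λ) = n − rank(A − λI):
  rank(A − (-2)·I) = 4, so dim ker(A − (-2)·I) = n − 4 = 1
  rank(A − (4)·I) = 2, so dim ker(A − (4)·I) = n − 2 = 3

Summary:
  λ = -2: algebraic multiplicity = 1, geometric multiplicity = 1
  λ = 4: algebraic multiplicity = 4, geometric multiplicity = 3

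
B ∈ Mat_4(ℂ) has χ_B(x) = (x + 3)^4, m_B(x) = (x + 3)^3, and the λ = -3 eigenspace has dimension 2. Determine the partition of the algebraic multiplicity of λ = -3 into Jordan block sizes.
Block sizes for λ = -3: [3, 1]

Step 1 — from the characteristic polynomial, algebraic multiplicity of λ = -3 is 4. From dim ker(B − (-3)·I) = 2, there are exactly 2 Jordan blocks for λ = -3.
Step 2 — from the minimal polynomial, the factor (x + 3)^3 tells us the largest block for λ = -3 has size 3.
Step 3 — with total size 4, 2 blocks, and largest block 3, the block sizes (in nonincreasing order) are [3, 1].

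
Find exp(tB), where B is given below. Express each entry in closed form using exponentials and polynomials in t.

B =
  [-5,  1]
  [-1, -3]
e^{tB} =
  [-t*exp(-4*t) + exp(-4*t), t*exp(-4*t)]
  [-t*exp(-4*t), t*exp(-4*t) + exp(-4*t)]

Strategy: write B = P · J · P⁻¹ where J is a Jordan canonical form, so e^{tB} = P · e^{tJ} · P⁻¹, and e^{tJ} can be computed block-by-block.

B has Jordan form
J =
  [-4,  1]
  [ 0, -4]
(up to reordering of blocks).

Per-block formulas:
  For a 2×2 Jordan block J_2(-4): exp(t · J_2(-4)) = e^(-4t)·(I + t·N), where N is the 2×2 nilpotent shift.

After assembling e^{tJ} and conjugating by P, we get:

e^{tB} =
  [-t*exp(-4*t) + exp(-4*t), t*exp(-4*t)]
  [-t*exp(-4*t), t*exp(-4*t) + exp(-4*t)]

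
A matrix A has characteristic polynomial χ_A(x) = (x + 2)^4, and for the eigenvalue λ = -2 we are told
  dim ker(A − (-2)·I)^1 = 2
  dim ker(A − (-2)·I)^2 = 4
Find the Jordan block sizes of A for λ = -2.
Block sizes for λ = -2: [2, 2]

From the dimensions of kernels of powers, the number of Jordan blocks of size at least j is d_j − d_{j−1} where d_j = dim ker(N^j) (with d_0 = 0). Computing the differences gives [2, 2].
The number of blocks of size exactly k is (#blocks of size ≥ k) − (#blocks of size ≥ k + 1), so the partition is: 2 block(s) of size 2.
In nonincreasing order the block sizes are [2, 2].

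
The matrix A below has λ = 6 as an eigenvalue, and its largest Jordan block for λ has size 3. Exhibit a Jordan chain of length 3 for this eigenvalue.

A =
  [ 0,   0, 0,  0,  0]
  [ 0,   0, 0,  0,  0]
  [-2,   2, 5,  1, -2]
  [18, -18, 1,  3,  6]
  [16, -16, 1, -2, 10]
A Jordan chain for λ = 6 of length 3:
v_1 = (0, 0, 0, 2, 1)ᵀ
v_2 = (0, 0, -1, 1, 1)ᵀ
v_3 = (0, 0, 1, 0, 0)ᵀ

Let N = A − (6)·I. We want v_3 with N^3 v_3 = 0 but N^2 v_3 ≠ 0; then v_{j-1} := N · v_j for j = 3, …, 2.

Pick v_3 = (0, 0, 1, 0, 0)ᵀ.
Then v_2 = N · v_3 = (0, 0, -1, 1, 1)ᵀ.
Then v_1 = N · v_2 = (0, 0, 0, 2, 1)ᵀ.

Sanity check: (A − (6)·I) v_1 = (0, 0, 0, 0, 0)ᵀ = 0. ✓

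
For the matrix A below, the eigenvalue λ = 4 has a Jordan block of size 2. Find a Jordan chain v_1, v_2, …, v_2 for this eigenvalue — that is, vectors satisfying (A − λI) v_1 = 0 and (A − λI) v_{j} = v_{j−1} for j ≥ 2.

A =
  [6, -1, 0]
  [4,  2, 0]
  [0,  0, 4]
A Jordan chain for λ = 4 of length 2:
v_1 = (2, 4, 0)ᵀ
v_2 = (1, 0, 0)ᵀ

Let N = A − (4)·I. We want v_2 with N^2 v_2 = 0 but N^1 v_2 ≠ 0; then v_{j-1} := N · v_j for j = 2, …, 2.

Pick v_2 = (1, 0, 0)ᵀ.
Then v_1 = N · v_2 = (2, 4, 0)ᵀ.

Sanity check: (A − (4)·I) v_1 = (0, 0, 0)ᵀ = 0. ✓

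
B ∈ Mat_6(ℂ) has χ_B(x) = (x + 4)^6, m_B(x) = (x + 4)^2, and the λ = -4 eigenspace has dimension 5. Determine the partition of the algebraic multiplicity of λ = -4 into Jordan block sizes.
Block sizes for λ = -4: [2, 1, 1, 1, 1]

Step 1 — from the characteristic polynomial, algebraic multiplicity of λ = -4 is 6. From dim ker(B − (-4)·I) = 5, there are exactly 5 Jordan blocks for λ = -4.
Step 2 — from the minimal polynomial, the factor (x + 4)^2 tells us the largest block for λ = -4 has size 2.
Step 3 — with total size 6, 5 blocks, and largest block 2, the block sizes (in nonincreasing order) are [2, 1, 1, 1, 1].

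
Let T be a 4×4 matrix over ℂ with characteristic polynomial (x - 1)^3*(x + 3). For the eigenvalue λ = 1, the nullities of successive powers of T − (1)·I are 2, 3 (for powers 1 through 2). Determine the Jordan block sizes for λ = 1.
Block sizes for λ = 1: [2, 1]

From the dimensions of kernels of powers, the number of Jordan blocks of size at least j is d_j − d_{j−1} where d_j = dim ker(N^j) (with d_0 = 0). Computing the differences gives [2, 1].
The number of blocks of size exactly k is (#blocks of size ≥ k) − (#blocks of size ≥ k + 1), so the partition is: 1 block(s) of size 1, 1 block(s) of size 2.
In nonincreasing order the block sizes are [2, 1].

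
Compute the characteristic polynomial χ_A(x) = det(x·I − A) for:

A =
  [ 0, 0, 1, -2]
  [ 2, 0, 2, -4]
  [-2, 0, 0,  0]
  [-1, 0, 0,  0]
x^4

Expanding det(x·I − A) (e.g. by cofactor expansion or by noting that A is similar to its Jordan form J, which has the same characteristic polynomial as A) gives
  χ_A(x) = x^4
which factors as x^4. The eigenvalues (with algebraic multiplicities) are λ = 0 with multiplicity 4.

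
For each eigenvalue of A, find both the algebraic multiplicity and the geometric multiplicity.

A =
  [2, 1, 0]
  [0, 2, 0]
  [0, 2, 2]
λ = 2: alg = 3, geom = 2

Step 1 — factor the characteristic polynomial to read off the algebraic multiplicities:
  χ_A(x) = (x - 2)^3

Step 2 — compute geometric multiplicities via the rank-nullity identity g(λ) = n − rank(A − λI):
  rank(A − (2)·I) = 1, so dim ker(A − (2)·I) = n − 1 = 2

Summary:
  λ = 2: algebraic multiplicity = 3, geometric multiplicity = 2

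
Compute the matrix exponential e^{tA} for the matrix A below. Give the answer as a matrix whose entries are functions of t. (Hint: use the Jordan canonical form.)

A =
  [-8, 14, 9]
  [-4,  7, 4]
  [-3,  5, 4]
e^{tA} =
  [-t^2*exp(t) - 9*t*exp(t) + exp(t), 3*t^2*exp(t)/2 + 14*t*exp(t), t^2*exp(t) + 9*t*exp(t)]
  [-4*t*exp(t), 6*t*exp(t) + exp(t), 4*t*exp(t)]
  [-t^2*exp(t) - 3*t*exp(t), 3*t^2*exp(t)/2 + 5*t*exp(t), t^2*exp(t) + 3*t*exp(t) + exp(t)]

Strategy: write A = P · J · P⁻¹ where J is a Jordan canonical form, so e^{tA} = P · e^{tJ} · P⁻¹, and e^{tJ} can be computed block-by-block.

A has Jordan form
J =
  [1, 1, 0]
  [0, 1, 1]
  [0, 0, 1]
(up to reordering of blocks).

Per-block formulas:
  For a 3×3 Jordan block J_3(1): exp(t · J_3(1)) = e^(1t)·(I + t·N + (t^2/2)·N^2), where N is the 3×3 nilpotent shift.

After assembling e^{tJ} and conjugating by P, we get:

e^{tA} =
  [-t^2*exp(t) - 9*t*exp(t) + exp(t), 3*t^2*exp(t)/2 + 14*t*exp(t), t^2*exp(t) + 9*t*exp(t)]
  [-4*t*exp(t), 6*t*exp(t) + exp(t), 4*t*exp(t)]
  [-t^2*exp(t) - 3*t*exp(t), 3*t^2*exp(t)/2 + 5*t*exp(t), t^2*exp(t) + 3*t*exp(t) + exp(t)]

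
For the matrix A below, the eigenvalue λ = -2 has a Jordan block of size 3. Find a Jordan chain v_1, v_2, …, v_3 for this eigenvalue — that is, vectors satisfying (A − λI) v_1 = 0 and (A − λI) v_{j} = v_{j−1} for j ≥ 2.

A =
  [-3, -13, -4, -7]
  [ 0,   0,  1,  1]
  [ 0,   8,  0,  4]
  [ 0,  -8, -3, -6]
A Jordan chain for λ = -2 of length 3:
v_1 = (-4, -4, 0, 8)ᵀ
v_2 = (6, -2, -8, 8)ᵀ
v_3 = (7, -1, 0, 0)ᵀ

Let N = A − (-2)·I. We want v_3 with N^3 v_3 = 0 but N^2 v_3 ≠ 0; then v_{j-1} := N · v_j for j = 3, …, 2.

Pick v_3 = (7, -1, 0, 0)ᵀ.
Then v_2 = N · v_3 = (6, -2, -8, 8)ᵀ.
Then v_1 = N · v_2 = (-4, -4, 0, 8)ᵀ.

Sanity check: (A − (-2)·I) v_1 = (0, 0, 0, 0)ᵀ = 0. ✓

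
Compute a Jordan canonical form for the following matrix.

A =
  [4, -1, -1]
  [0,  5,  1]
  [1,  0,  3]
J_3(4)

The characteristic polynomial is
  det(x·I − A) = x^3 - 12*x^2 + 48*x - 64 = (x - 4)^3

Eigenvalues and multiplicities (the geometric multiplicity of λ is n − rank(A − λI), which equals the number of Jordan blocks for λ):
  λ = 4: algebraic multiplicity = 3, geometric multiplicity = 1

Determining the block sizes for each eigenvalue:
  λ = 4: one block (gm = 1), so the single block has size am = 3 → block sizes [3]

Assembling the blocks gives a Jordan form
J =
  [4, 1, 0]
  [0, 4, 1]
  [0, 0, 4]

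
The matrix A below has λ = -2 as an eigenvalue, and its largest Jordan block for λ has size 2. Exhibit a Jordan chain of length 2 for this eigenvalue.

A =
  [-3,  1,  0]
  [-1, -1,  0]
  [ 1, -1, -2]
A Jordan chain for λ = -2 of length 2:
v_1 = (-1, -1, 1)ᵀ
v_2 = (1, 0, 0)ᵀ

Let N = A − (-2)·I. We want v_2 with N^2 v_2 = 0 but N^1 v_2 ≠ 0; then v_{j-1} := N · v_j for j = 2, …, 2.

Pick v_2 = (1, 0, 0)ᵀ.
Then v_1 = N · v_2 = (-1, -1, 1)ᵀ.

Sanity check: (A − (-2)·I) v_1 = (0, 0, 0)ᵀ = 0. ✓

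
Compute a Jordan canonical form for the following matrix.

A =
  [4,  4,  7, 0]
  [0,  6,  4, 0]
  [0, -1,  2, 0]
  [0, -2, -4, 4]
J_3(4) ⊕ J_1(4)

The characteristic polynomial is
  det(x·I − A) = x^4 - 16*x^3 + 96*x^2 - 256*x + 256 = (x - 4)^4

Eigenvalues and multiplicities (the geometric multiplicity of λ is n − rank(A − λI), which equals the number of Jordan blocks for λ):
  λ = 4: algebraic multiplicity = 4, geometric multiplicity = 2

Determining the block sizes for each eigenvalue:
  λ = 4: with am = 4 and gm = 2, the partition is not yet determined (e.g. several partitions of 4 into 2 parts exist). Let N = A − (4)·I. Computing rank(N^1) = 2, rank(N^2) = 1, rank(N^3) = 0; the number of blocks of size ≥ j is rank(N^{j−1}) − rank(N^j), giving [2, 1, 1]. So we have 1 block(s) of size 3, 1 block(s) of size 1 → block sizes [3, 1]

Assembling the blocks gives a Jordan form
J =
  [4, 1, 0, 0]
  [0, 4, 1, 0]
  [0, 0, 4, 0]
  [0, 0, 0, 4]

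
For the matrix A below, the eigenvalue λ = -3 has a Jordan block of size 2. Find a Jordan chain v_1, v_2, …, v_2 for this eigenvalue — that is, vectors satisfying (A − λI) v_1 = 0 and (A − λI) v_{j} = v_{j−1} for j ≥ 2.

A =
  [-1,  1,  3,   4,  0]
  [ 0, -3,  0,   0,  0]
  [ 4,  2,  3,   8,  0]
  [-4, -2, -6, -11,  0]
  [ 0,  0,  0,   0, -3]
A Jordan chain for λ = -3 of length 2:
v_1 = (2, 0, 4, -4, 0)ᵀ
v_2 = (1, 0, 0, 0, 0)ᵀ

Let N = A − (-3)·I. We want v_2 with N^2 v_2 = 0 but N^1 v_2 ≠ 0; then v_{j-1} := N · v_j for j = 2, …, 2.

Pick v_2 = (1, 0, 0, 0, 0)ᵀ.
Then v_1 = N · v_2 = (2, 0, 4, -4, 0)ᵀ.

Sanity check: (A − (-3)·I) v_1 = (0, 0, 0, 0, 0)ᵀ = 0. ✓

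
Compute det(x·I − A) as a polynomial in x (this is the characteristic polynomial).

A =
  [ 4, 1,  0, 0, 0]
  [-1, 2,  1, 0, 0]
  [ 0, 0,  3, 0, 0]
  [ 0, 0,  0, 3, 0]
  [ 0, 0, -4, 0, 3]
x^5 - 15*x^4 + 90*x^3 - 270*x^2 + 405*x - 243

Expanding det(x·I − A) (e.g. by cofactor expansion or by noting that A is similar to its Jordan form J, which has the same characteristic polynomial as A) gives
  χ_A(x) = x^5 - 15*x^4 + 90*x^3 - 270*x^2 + 405*x - 243
which factors as (x - 3)^5. The eigenvalues (with algebraic multiplicities) are λ = 3 with multiplicity 5.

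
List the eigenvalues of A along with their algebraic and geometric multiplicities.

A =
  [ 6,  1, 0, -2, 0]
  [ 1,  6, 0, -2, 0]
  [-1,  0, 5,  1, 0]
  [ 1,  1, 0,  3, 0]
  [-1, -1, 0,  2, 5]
λ = 5: alg = 5, geom = 3

Step 1 — factor the characteristic polynomial to read off the algebraic multiplicities:
  χ_A(x) = (x - 5)^5

Step 2 — compute geometric multiplicities via the rank-nullity identity g(λ) = n − rank(A − λI):
  rank(A − (5)·I) = 2, so dim ker(A − (5)·I) = n − 2 = 3

Summary:
  λ = 5: algebraic multiplicity = 5, geometric multiplicity = 3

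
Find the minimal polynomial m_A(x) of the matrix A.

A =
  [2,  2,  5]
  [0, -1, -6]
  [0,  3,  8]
x^3 - 9*x^2 + 24*x - 20

The characteristic polynomial is χ_A(x) = (x - 5)*(x - 2)^2, so the eigenvalues are known. The minimal polynomial is
  m_A(x) = Π_λ (x − λ)^{k_λ}
where k_λ is the size of the *largest* Jordan block for λ (equivalently, the smallest k with (A − λI)^k v = 0 for every generalised eigenvector v of λ).

  λ = 2: largest Jordan block has size 2, contributing (x − 2)^2
  λ = 5: largest Jordan block has size 1, contributing (x − 5)

So m_A(x) = (x - 5)*(x - 2)^2 = x^3 - 9*x^2 + 24*x - 20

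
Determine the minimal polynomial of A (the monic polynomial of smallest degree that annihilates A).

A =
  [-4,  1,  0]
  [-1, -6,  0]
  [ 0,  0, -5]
x^2 + 10*x + 25

The characteristic polynomial is χ_A(x) = (x + 5)^3, so the eigenvalues are known. The minimal polynomial is
  m_A(x) = Π_λ (x − λ)^{k_λ}
where k_λ is the size of the *largest* Jordan block for λ (equivalently, the smallest k with (A − λI)^k v = 0 for every generalised eigenvector v of λ).

  λ = -5: largest Jordan block has size 2, contributing (x + 5)^2

So m_A(x) = (x + 5)^2 = x^2 + 10*x + 25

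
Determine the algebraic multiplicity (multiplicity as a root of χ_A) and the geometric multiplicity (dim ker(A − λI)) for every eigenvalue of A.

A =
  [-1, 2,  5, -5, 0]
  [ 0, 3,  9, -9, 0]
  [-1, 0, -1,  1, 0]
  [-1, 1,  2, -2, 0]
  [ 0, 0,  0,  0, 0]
λ = -1: alg = 1, geom = 1; λ = 0: alg = 4, geom = 3

Step 1 — factor the characteristic polynomial to read off the algebraic multiplicities:
  χ_A(x) = x^4*(x + 1)

Step 2 — compute geometric multiplicities via the rank-nullity identity g(λ) = n − rank(A − λI):
  rank(A − (-1)·I) = 4, so dim ker(A − (-1)·I) = n − 4 = 1
  rank(A − (0)·I) = 2, so dim ker(A − (0)·I) = n − 2 = 3

Summary:
  λ = -1: algebraic multiplicity = 1, geometric multiplicity = 1
  λ = 0: algebraic multiplicity = 4, geometric multiplicity = 3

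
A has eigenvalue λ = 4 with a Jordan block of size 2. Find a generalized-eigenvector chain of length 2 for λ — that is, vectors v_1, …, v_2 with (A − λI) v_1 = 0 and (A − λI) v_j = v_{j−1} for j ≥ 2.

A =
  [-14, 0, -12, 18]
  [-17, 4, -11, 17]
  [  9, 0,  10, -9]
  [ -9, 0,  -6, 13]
A Jordan chain for λ = 4 of length 2:
v_1 = (0, -1, 0, 0)ᵀ
v_2 = (2, 0, -3, 0)ᵀ

Let N = A − (4)·I. We want v_2 with N^2 v_2 = 0 but N^1 v_2 ≠ 0; then v_{j-1} := N · v_j for j = 2, …, 2.

Pick v_2 = (2, 0, -3, 0)ᵀ.
Then v_1 = N · v_2 = (0, -1, 0, 0)ᵀ.

Sanity check: (A − (4)·I) v_1 = (0, 0, 0, 0)ᵀ = 0. ✓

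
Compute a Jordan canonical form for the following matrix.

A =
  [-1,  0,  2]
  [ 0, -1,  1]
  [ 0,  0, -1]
J_2(-1) ⊕ J_1(-1)

The characteristic polynomial is
  det(x·I − A) = x^3 + 3*x^2 + 3*x + 1 = (x + 1)^3

Eigenvalues and multiplicities (the geometric multiplicity of λ is n − rank(A − λI), which equals the number of Jordan blocks for λ):
  λ = -1: algebraic multiplicity = 3, geometric multiplicity = 2

Determining the block sizes for each eigenvalue:
  λ = -1: 2 blocks summing to 3 forces exactly one block of size 2 and the rest size 1 → block sizes [2, 1]

Assembling the blocks gives a Jordan form
J =
  [-1,  1,  0]
  [ 0, -1,  0]
  [ 0,  0, -1]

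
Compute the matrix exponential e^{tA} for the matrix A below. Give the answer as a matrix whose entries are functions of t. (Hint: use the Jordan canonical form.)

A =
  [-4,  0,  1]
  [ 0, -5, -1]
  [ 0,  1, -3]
e^{tA} =
  [exp(-4*t), t^2*exp(-4*t)/2, t^2*exp(-4*t)/2 + t*exp(-4*t)]
  [0, -t*exp(-4*t) + exp(-4*t), -t*exp(-4*t)]
  [0, t*exp(-4*t), t*exp(-4*t) + exp(-4*t)]

Strategy: write A = P · J · P⁻¹ where J is a Jordan canonical form, so e^{tA} = P · e^{tJ} · P⁻¹, and e^{tJ} can be computed block-by-block.

A has Jordan form
J =
  [-4,  1,  0]
  [ 0, -4,  1]
  [ 0,  0, -4]
(up to reordering of blocks).

Per-block formulas:
  For a 3×3 Jordan block J_3(-4): exp(t · J_3(-4)) = e^(-4t)·(I + t·N + (t^2/2)·N^2), where N is the 3×3 nilpotent shift.

After assembling e^{tJ} and conjugating by P, we get:

e^{tA} =
  [exp(-4*t), t^2*exp(-4*t)/2, t^2*exp(-4*t)/2 + t*exp(-4*t)]
  [0, -t*exp(-4*t) + exp(-4*t), -t*exp(-4*t)]
  [0, t*exp(-4*t), t*exp(-4*t) + exp(-4*t)]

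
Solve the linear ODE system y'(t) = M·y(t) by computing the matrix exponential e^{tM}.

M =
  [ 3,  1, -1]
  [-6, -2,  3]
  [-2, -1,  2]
e^{tM} =
  [2*t*exp(t) + exp(t), t*exp(t), -t*exp(t)]
  [-6*t*exp(t), -3*t*exp(t) + exp(t), 3*t*exp(t)]
  [-2*t*exp(t), -t*exp(t), t*exp(t) + exp(t)]

Strategy: write M = P · J · P⁻¹ where J is a Jordan canonical form, so e^{tM} = P · e^{tJ} · P⁻¹, and e^{tJ} can be computed block-by-block.

M has Jordan form
J =
  [1, 1, 0]
  [0, 1, 0]
  [0, 0, 1]
(up to reordering of blocks).

Per-block formulas:
  For a 2×2 Jordan block J_2(1): exp(t · J_2(1)) = e^(1t)·(I + t·N), where N is the 2×2 nilpotent shift.
  For a 1×1 block at λ = 1: exp(t · [1]) = [e^(1t)].

After assembling e^{tJ} and conjugating by P, we get:

e^{tM} =
  [2*t*exp(t) + exp(t), t*exp(t), -t*exp(t)]
  [-6*t*exp(t), -3*t*exp(t) + exp(t), 3*t*exp(t)]
  [-2*t*exp(t), -t*exp(t), t*exp(t) + exp(t)]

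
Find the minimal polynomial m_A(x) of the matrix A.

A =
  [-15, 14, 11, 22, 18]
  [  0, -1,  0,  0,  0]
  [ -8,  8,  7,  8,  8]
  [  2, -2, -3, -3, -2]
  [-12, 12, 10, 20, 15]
x^3 - x^2 - 5*x - 3

The characteristic polynomial is χ_A(x) = (x - 3)^2*(x + 1)^3, so the eigenvalues are known. The minimal polynomial is
  m_A(x) = Π_λ (x − λ)^{k_λ}
where k_λ is the size of the *largest* Jordan block for λ (equivalently, the smallest k with (A − λI)^k v = 0 for every generalised eigenvector v of λ).

  λ = -1: largest Jordan block has size 2, contributing (x + 1)^2
  λ = 3: largest Jordan block has size 1, contributing (x − 3)

So m_A(x) = (x - 3)*(x + 1)^2 = x^3 - x^2 - 5*x - 3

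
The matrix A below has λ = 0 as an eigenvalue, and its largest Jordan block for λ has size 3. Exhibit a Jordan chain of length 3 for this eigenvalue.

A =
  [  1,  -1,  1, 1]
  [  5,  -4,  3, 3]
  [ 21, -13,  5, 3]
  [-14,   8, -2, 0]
A Jordan chain for λ = 0 of length 3:
v_1 = (-1, -2, -1, 0)ᵀ
v_2 = (-1, -3, -5, 2)ᵀ
v_3 = (1, 2, 0, 0)ᵀ

Let N = A − (0)·I. We want v_3 with N^3 v_3 = 0 but N^2 v_3 ≠ 0; then v_{j-1} := N · v_j for j = 3, …, 2.

Pick v_3 = (1, 2, 0, 0)ᵀ.
Then v_2 = N · v_3 = (-1, -3, -5, 2)ᵀ.
Then v_1 = N · v_2 = (-1, -2, -1, 0)ᵀ.

Sanity check: (A − (0)·I) v_1 = (0, 0, 0, 0)ᵀ = 0. ✓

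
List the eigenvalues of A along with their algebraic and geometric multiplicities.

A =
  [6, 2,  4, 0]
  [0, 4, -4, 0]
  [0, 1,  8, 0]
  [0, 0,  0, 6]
λ = 6: alg = 4, geom = 3

Step 1 — factor the characteristic polynomial to read off the algebraic multiplicities:
  χ_A(x) = (x - 6)^4

Step 2 — compute geometric multiplicities via the rank-nullity identity g(λ) = n − rank(A − λI):
  rank(A − (6)·I) = 1, so dim ker(A − (6)·I) = n − 1 = 3

Summary:
  λ = 6: algebraic multiplicity = 4, geometric multiplicity = 3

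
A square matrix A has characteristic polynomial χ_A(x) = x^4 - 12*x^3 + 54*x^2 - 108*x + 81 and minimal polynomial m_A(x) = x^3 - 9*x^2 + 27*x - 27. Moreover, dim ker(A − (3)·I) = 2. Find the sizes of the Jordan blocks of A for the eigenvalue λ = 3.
Block sizes for λ = 3: [3, 1]

Step 1 — from the characteristic polynomial, algebraic multiplicity of λ = 3 is 4. From dim ker(A − (3)·I) = 2, there are exactly 2 Jordan blocks for λ = 3.
Step 2 — from the minimal polynomial, the factor (x − 3)^3 tells us the largest block for λ = 3 has size 3.
Step 3 — with total size 4, 2 blocks, and largest block 3, the block sizes (in nonincreasing order) are [3, 1].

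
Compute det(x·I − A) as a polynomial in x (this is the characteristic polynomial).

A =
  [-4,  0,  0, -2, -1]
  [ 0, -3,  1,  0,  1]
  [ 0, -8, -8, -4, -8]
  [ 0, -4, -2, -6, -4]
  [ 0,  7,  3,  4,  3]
x^5 + 18*x^4 + 128*x^3 + 448*x^2 + 768*x + 512

Expanding det(x·I − A) (e.g. by cofactor expansion or by noting that A is similar to its Jordan form J, which has the same characteristic polynomial as A) gives
  χ_A(x) = x^5 + 18*x^4 + 128*x^3 + 448*x^2 + 768*x + 512
which factors as (x + 2)*(x + 4)^4. The eigenvalues (with algebraic multiplicities) are λ = -4 with multiplicity 4, λ = -2 with multiplicity 1.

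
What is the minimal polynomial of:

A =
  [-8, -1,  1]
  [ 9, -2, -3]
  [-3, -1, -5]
x^3 + 15*x^2 + 75*x + 125

The characteristic polynomial is χ_A(x) = (x + 5)^3, so the eigenvalues are known. The minimal polynomial is
  m_A(x) = Π_λ (x − λ)^{k_λ}
where k_λ is the size of the *largest* Jordan block for λ (equivalently, the smallest k with (A − λI)^k v = 0 for every generalised eigenvector v of λ).

  λ = -5: largest Jordan block has size 3, contributing (x + 5)^3

So m_A(x) = (x + 5)^3 = x^3 + 15*x^2 + 75*x + 125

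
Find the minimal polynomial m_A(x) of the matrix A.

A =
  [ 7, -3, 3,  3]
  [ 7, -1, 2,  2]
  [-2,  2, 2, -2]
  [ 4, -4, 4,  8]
x^3 - 12*x^2 + 48*x - 64

The characteristic polynomial is χ_A(x) = (x - 4)^4, so the eigenvalues are known. The minimal polynomial is
  m_A(x) = Π_λ (x − λ)^{k_λ}
where k_λ is the size of the *largest* Jordan block for λ (equivalently, the smallest k with (A − λI)^k v = 0 for every generalised eigenvector v of λ).

  λ = 4: largest Jordan block has size 3, contributing (x − 4)^3

So m_A(x) = (x - 4)^3 = x^3 - 12*x^2 + 48*x - 64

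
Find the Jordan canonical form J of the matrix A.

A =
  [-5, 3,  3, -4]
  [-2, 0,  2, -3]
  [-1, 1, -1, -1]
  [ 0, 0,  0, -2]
J_2(-2) ⊕ J_2(-2)

The characteristic polynomial is
  det(x·I − A) = x^4 + 8*x^3 + 24*x^2 + 32*x + 16 = (x + 2)^4

Eigenvalues and multiplicities (the geometric multiplicity of λ is n − rank(A − λI), which equals the number of Jordan blocks for λ):
  λ = -2: algebraic multiplicity = 4, geometric multiplicity = 2

Determining the block sizes for each eigenvalue:
  λ = -2: with am = 4 and gm = 2, the partition is not yet determined (e.g. several partitions of 4 into 2 parts exist). Let N = A − (-2)·I. Computing rank(N^1) = 2, rank(N^2) = 0; the number of blocks of size ≥ j is rank(N^{j−1}) − rank(N^j), giving [2, 2]. So we have 2 block(s) of size 2 → block sizes [2, 2]

Assembling the blocks gives a Jordan form
J =
  [-2,  1,  0,  0]
  [ 0, -2,  0,  0]
  [ 0,  0, -2,  1]
  [ 0,  0,  0, -2]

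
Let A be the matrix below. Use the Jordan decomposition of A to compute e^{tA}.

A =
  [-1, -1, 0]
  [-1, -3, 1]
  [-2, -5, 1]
e^{tA} =
  [t^2*exp(-t)/2 + exp(-t), t^2*exp(-t) - t*exp(-t), -t^2*exp(-t)/2]
  [-t*exp(-t), -2*t*exp(-t) + exp(-t), t*exp(-t)]
  [t^2*exp(-t)/2 - 2*t*exp(-t), t^2*exp(-t) - 5*t*exp(-t), -t^2*exp(-t)/2 + 2*t*exp(-t) + exp(-t)]

Strategy: write A = P · J · P⁻¹ where J is a Jordan canonical form, so e^{tA} = P · e^{tJ} · P⁻¹, and e^{tJ} can be computed block-by-block.

A has Jordan form
J =
  [-1,  1,  0]
  [ 0, -1,  1]
  [ 0,  0, -1]
(up to reordering of blocks).

Per-block formulas:
  For a 3×3 Jordan block J_3(-1): exp(t · J_3(-1)) = e^(-1t)·(I + t·N + (t^2/2)·N^2), where N is the 3×3 nilpotent shift.

After assembling e^{tJ} and conjugating by P, we get:

e^{tA} =
  [t^2*exp(-t)/2 + exp(-t), t^2*exp(-t) - t*exp(-t), -t^2*exp(-t)/2]
  [-t*exp(-t), -2*t*exp(-t) + exp(-t), t*exp(-t)]
  [t^2*exp(-t)/2 - 2*t*exp(-t), t^2*exp(-t) - 5*t*exp(-t), -t^2*exp(-t)/2 + 2*t*exp(-t) + exp(-t)]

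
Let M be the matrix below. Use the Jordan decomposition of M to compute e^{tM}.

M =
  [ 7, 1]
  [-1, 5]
e^{tM} =
  [t*exp(6*t) + exp(6*t), t*exp(6*t)]
  [-t*exp(6*t), -t*exp(6*t) + exp(6*t)]

Strategy: write M = P · J · P⁻¹ where J is a Jordan canonical form, so e^{tM} = P · e^{tJ} · P⁻¹, and e^{tJ} can be computed block-by-block.

M has Jordan form
J =
  [6, 1]
  [0, 6]
(up to reordering of blocks).

Per-block formulas:
  For a 2×2 Jordan block J_2(6): exp(t · J_2(6)) = e^(6t)·(I + t·N), where N is the 2×2 nilpotent shift.

After assembling e^{tJ} and conjugating by P, we get:

e^{tM} =
  [t*exp(6*t) + exp(6*t), t*exp(6*t)]
  [-t*exp(6*t), -t*exp(6*t) + exp(6*t)]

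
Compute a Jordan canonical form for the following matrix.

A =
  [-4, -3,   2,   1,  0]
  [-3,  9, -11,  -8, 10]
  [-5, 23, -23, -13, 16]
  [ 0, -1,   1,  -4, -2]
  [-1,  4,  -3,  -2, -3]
J_2(-5) ⊕ J_2(-5) ⊕ J_1(-5)

The characteristic polynomial is
  det(x·I − A) = x^5 + 25*x^4 + 250*x^3 + 1250*x^2 + 3125*x + 3125 = (x + 5)^5

Eigenvalues and multiplicities (the geometric multiplicity of λ is n − rank(A − λI), which equals the number of Jordan blocks for λ):
  λ = -5: algebraic multiplicity = 5, geometric multiplicity = 3

Determining the block sizes for each eigenvalue:
  λ = -5: with am = 5 and gm = 3, the partition is not yet determined (e.g. several partitions of 5 into 3 parts exist). Let N = A − (-5)·I. Computing rank(N^1) = 2, rank(N^2) = 0; the number of blocks of size ≥ j is rank(N^{j−1}) − rank(N^j), giving [3, 2]. So we have 2 block(s) of size 2, 1 block(s) of size 1 → block sizes [2, 2, 1]

Assembling the blocks gives a Jordan form
J =
  [-5,  1,  0,  0,  0]
  [ 0, -5,  0,  0,  0]
  [ 0,  0, -5,  1,  0]
  [ 0,  0,  0, -5,  0]
  [ 0,  0,  0,  0, -5]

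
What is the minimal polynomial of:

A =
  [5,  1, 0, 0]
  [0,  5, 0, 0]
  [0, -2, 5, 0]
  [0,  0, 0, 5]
x^2 - 10*x + 25

The characteristic polynomial is χ_A(x) = (x - 5)^4, so the eigenvalues are known. The minimal polynomial is
  m_A(x) = Π_λ (x − λ)^{k_λ}
where k_λ is the size of the *largest* Jordan block for λ (equivalently, the smallest k with (A − λI)^k v = 0 for every generalised eigenvector v of λ).

  λ = 5: largest Jordan block has size 2, contributing (x − 5)^2

So m_A(x) = (x - 5)^2 = x^2 - 10*x + 25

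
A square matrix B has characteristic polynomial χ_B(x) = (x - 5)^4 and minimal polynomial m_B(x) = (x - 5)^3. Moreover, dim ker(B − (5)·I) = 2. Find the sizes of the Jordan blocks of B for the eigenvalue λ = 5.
Block sizes for λ = 5: [3, 1]

Step 1 — from the characteristic polynomial, algebraic multiplicity of λ = 5 is 4. From dim ker(B − (5)·I) = 2, there are exactly 2 Jordan blocks for λ = 5.
Step 2 — from the minimal polynomial, the factor (x − 5)^3 tells us the largest block for λ = 5 has size 3.
Step 3 — with total size 4, 2 blocks, and largest block 3, the block sizes (in nonincreasing order) are [3, 1].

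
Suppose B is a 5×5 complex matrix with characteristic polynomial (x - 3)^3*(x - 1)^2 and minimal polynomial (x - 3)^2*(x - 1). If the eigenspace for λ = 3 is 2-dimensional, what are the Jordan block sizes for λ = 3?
Block sizes for λ = 3: [2, 1]

Step 1 — from the characteristic polynomial, algebraic multiplicity of λ = 3 is 3. From dim ker(B − (3)·I) = 2, there are exactly 2 Jordan blocks for λ = 3.
Step 2 — from the minimal polynomial, the factor (x − 3)^2 tells us the largest block for λ = 3 has size 2.
Step 3 — with total size 3, 2 blocks, and largest block 2, the block sizes (in nonincreasing order) are [2, 1].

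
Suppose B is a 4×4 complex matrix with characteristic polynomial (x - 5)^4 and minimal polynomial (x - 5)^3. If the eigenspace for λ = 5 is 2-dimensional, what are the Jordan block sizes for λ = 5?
Block sizes for λ = 5: [3, 1]

Step 1 — from the characteristic polynomial, algebraic multiplicity of λ = 5 is 4. From dim ker(B − (5)·I) = 2, there are exactly 2 Jordan blocks for λ = 5.
Step 2 — from the minimal polynomial, the factor (x − 5)^3 tells us the largest block for λ = 5 has size 3.
Step 3 — with total size 4, 2 blocks, and largest block 3, the block sizes (in nonincreasing order) are [3, 1].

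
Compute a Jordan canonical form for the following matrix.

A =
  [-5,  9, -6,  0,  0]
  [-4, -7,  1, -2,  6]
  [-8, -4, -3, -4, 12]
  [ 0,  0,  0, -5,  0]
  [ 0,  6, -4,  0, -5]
J_3(-5) ⊕ J_1(-5) ⊕ J_1(-5)

The characteristic polynomial is
  det(x·I − A) = x^5 + 25*x^4 + 250*x^3 + 1250*x^2 + 3125*x + 3125 = (x + 5)^5

Eigenvalues and multiplicities (the geometric multiplicity of λ is n − rank(A − λI), which equals the number of Jordan blocks for λ):
  λ = -5: algebraic multiplicity = 5, geometric multiplicity = 3

Determining the block sizes for each eigenvalue:
  λ = -5: with am = 5 and gm = 3, the partition is not yet determined (e.g. several partitions of 5 into 3 parts exist). Let N = A − (-5)·I. Computing rank(N^1) = 2, rank(N^2) = 1, rank(N^3) = 0; the number of blocks of size ≥ j is rank(N^{j−1}) − rank(N^j), giving [3, 1, 1]. So we have 1 block(s) of size 3, 2 block(s) of size 1 → block sizes [3, 1, 1]

Assembling the blocks gives a Jordan form
J =
  [-5,  1,  0,  0,  0]
  [ 0, -5,  1,  0,  0]
  [ 0,  0, -5,  0,  0]
  [ 0,  0,  0, -5,  0]
  [ 0,  0,  0,  0, -5]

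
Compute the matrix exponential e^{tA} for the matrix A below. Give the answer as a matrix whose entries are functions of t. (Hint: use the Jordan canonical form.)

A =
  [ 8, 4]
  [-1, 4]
e^{tA} =
  [2*t*exp(6*t) + exp(6*t), 4*t*exp(6*t)]
  [-t*exp(6*t), -2*t*exp(6*t) + exp(6*t)]

Strategy: write A = P · J · P⁻¹ where J is a Jordan canonical form, so e^{tA} = P · e^{tJ} · P⁻¹, and e^{tJ} can be computed block-by-block.

A has Jordan form
J =
  [6, 1]
  [0, 6]
(up to reordering of blocks).

Per-block formulas:
  For a 2×2 Jordan block J_2(6): exp(t · J_2(6)) = e^(6t)·(I + t·N), where N is the 2×2 nilpotent shift.

After assembling e^{tJ} and conjugating by P, we get:

e^{tA} =
  [2*t*exp(6*t) + exp(6*t), 4*t*exp(6*t)]
  [-t*exp(6*t), -2*t*exp(6*t) + exp(6*t)]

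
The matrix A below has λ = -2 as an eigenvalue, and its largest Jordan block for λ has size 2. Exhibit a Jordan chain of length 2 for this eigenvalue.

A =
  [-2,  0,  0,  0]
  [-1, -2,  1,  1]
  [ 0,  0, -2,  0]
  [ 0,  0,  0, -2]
A Jordan chain for λ = -2 of length 2:
v_1 = (0, -1, 0, 0)ᵀ
v_2 = (1, 0, 0, 0)ᵀ

Let N = A − (-2)·I. We want v_2 with N^2 v_2 = 0 but N^1 v_2 ≠ 0; then v_{j-1} := N · v_j for j = 2, …, 2.

Pick v_2 = (1, 0, 0, 0)ᵀ.
Then v_1 = N · v_2 = (0, -1, 0, 0)ᵀ.

Sanity check: (A − (-2)·I) v_1 = (0, 0, 0, 0)ᵀ = 0. ✓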